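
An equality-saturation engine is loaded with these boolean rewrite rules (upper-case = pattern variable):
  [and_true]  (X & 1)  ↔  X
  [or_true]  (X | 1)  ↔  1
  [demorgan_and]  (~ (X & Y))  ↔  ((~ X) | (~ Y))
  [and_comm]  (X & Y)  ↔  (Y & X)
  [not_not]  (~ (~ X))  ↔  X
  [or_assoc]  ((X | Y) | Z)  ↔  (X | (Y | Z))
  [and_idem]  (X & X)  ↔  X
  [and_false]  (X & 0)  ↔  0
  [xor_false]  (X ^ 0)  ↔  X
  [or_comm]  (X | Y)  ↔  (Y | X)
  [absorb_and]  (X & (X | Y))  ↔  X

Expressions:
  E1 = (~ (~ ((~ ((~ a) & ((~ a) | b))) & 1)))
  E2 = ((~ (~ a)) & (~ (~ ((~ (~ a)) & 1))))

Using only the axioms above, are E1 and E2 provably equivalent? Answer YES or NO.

YES

1. [and_true →] ((~ ((~ a) & ((~ a) | b))) & 1)  →  (~ ((~ a) & ((~ a) | b)));  E1 = (~ (~ (~ ((~ a) & ((~ a) | b)))))
2. [absorb_and →] ((~ a) & ((~ a) | b))  →  (~ a);  E1 = (~ (~ (~ (~ a))))
3. [not_not →] (~ (~ (~ a)))  →  (~ a);  E1 = (~ (~ a))
4. [and_idem ←] (~ (~ a))  →  ((~ (~ a)) & (~ (~ a)))
5. [not_not ←] a  →  (~ (~ a));  E1 = ((~ (~ a)) & (~ (~ (~ (~ a)))))
6. [and_true ←] (~ (~ a))  →  ((~ (~ a)) & 1);  this is E2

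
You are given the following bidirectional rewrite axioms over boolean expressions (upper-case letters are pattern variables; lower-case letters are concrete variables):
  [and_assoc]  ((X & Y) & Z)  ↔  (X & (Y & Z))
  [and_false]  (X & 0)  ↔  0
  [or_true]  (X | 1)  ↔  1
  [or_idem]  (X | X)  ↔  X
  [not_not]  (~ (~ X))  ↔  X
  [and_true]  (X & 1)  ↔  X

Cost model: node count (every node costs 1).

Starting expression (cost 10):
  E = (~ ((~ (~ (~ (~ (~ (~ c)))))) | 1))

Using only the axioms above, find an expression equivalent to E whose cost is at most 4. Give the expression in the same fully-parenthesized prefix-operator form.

step 1: not_not (→) rewrites (~ (~ (~ (~ (~ (~ c)))))) into (~ (~ (~ (~ c)))), now (~ ((~ (~ (~ (~ c)))) | 1))
step 2: not_not (→) rewrites (~ (~ c)) into c, now (~ ((~ (~ c)) | 1))
step 3: not_not (→) rewrites (~ (~ c)) into c, reaching cost 4 (bound 4)

(~ (c | 1))   [cost 4]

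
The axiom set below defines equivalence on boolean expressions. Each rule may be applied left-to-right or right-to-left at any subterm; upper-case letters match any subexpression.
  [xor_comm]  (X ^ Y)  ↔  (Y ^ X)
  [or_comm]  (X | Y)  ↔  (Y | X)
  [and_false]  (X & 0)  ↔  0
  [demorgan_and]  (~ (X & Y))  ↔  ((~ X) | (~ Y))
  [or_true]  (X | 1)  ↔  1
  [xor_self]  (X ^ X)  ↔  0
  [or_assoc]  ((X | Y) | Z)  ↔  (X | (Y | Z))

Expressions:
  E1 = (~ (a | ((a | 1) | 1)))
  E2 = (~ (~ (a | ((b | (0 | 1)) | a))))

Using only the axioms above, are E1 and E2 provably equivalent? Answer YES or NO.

NO

All listed rules preserve value, hence provable equivalence implies equal values everywhere; look for a separating assignment.
a=0, b=0 gives E1 ↦ 0, E2 ↦ 1; values differ ⇒ not provably equivalent.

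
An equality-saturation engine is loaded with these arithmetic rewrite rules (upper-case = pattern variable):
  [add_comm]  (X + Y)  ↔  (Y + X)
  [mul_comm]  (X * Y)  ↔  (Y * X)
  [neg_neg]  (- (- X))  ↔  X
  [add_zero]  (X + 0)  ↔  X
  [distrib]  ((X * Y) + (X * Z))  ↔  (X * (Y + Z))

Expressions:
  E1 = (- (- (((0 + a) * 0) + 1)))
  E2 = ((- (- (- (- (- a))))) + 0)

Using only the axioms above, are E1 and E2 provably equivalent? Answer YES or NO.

NO

The axioms are sound identities: if E1 ↔* E2 then E1 and E2 evaluate identically under any assignment.
Under a=0: E1 evaluates to 1, E2 to 0. Distinct ⇒ no rewrite sequence connects them.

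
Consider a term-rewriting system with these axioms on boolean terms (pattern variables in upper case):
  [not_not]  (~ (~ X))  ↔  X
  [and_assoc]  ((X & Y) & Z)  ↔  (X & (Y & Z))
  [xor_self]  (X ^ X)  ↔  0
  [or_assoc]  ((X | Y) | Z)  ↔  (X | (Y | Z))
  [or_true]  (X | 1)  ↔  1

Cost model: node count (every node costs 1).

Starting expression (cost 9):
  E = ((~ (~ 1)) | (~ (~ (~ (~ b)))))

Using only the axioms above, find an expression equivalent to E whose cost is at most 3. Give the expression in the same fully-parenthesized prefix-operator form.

step 1: not_not (→) rewrites (~ (~ 1)) into 1, now (1 | (~ (~ (~ (~ b)))))
step 2: not_not (→) rewrites (~ (~ (~ (~ b)))) into (~ (~ b)), now (1 | (~ (~ b)))
step 3: not_not (→) rewrites (~ (~ b)) into b, reaching cost 3 (bound 3)

(1 | b)   [cost 3]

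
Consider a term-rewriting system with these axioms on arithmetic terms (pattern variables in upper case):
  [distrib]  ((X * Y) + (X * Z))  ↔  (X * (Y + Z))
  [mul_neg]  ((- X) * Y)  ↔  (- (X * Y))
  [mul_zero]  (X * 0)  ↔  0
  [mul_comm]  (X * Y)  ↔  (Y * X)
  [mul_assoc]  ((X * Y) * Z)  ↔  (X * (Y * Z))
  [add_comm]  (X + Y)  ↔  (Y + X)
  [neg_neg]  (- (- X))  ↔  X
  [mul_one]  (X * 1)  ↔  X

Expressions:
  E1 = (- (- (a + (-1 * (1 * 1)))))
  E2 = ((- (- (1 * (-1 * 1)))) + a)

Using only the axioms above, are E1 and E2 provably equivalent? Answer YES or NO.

1. [mul_one →] (1 * 1)  →  1;  E1 = (- (- (a + (-1 * 1))))
2. [neg_neg →] (- (- (a + (-1 * 1))))  →  (a + (-1 * 1))
3. [add_comm →] (a + (-1 * 1))  →  ((-1 * 1) + a)
4. [mul_one ←] -1  →  (-1 * 1);  E1 = (((-1 * 1) * 1) + a)
5. [mul_comm →] ((-1 * 1) * 1)  →  (1 * (-1 * 1));  E1 = ((1 * (-1 * 1)) + a)
6. [neg_neg ←] (1 * (-1 * 1))  →  (- (- (1 * (-1 * 1))));  this is E2

YES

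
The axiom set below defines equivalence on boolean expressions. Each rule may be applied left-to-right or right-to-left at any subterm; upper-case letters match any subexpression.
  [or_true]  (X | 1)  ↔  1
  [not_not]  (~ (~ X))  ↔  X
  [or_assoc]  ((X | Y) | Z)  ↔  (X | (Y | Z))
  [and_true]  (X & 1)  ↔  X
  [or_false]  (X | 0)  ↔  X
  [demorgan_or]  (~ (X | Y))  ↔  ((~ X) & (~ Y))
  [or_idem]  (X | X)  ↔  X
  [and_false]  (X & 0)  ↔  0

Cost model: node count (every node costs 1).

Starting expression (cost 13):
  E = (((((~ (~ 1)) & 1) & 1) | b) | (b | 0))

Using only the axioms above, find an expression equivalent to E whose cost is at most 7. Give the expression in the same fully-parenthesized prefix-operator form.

1. [not_not →] (~ (~ 1))  →  1;  E = ((((1 & 1) & 1) | b) | (b | 0))
2. [and_true →] ((1 & 1) & 1)  →  (1 & 1);  E = (((1 & 1) | b) | (b | 0))
3. [and_true →] (1 & 1)  →  1;  cost 7 ≤ 7, done

((1 | b) | (b | 0))   [cost 7]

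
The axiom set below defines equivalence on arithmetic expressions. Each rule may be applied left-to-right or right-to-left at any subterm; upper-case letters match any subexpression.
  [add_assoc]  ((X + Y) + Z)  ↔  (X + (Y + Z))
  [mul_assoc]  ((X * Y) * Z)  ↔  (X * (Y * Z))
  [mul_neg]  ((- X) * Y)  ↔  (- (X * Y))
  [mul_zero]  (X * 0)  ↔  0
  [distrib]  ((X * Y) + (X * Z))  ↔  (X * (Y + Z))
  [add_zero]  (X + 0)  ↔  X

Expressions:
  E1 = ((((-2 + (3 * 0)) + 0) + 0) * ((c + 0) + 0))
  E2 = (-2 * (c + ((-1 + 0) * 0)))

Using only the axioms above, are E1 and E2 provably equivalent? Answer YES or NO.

step 1: mul_zero (→) rewrites (3 * 0) into 0, now ((((-2 + 0) + 0) + 0) * ((c + 0) + 0))
step 2: add_zero (→) rewrites (-2 + 0) into -2, now (((-2 + 0) + 0) * ((c + 0) + 0))
step 3: add_zero (→) rewrites (c + 0) into c, now (((-2 + 0) + 0) * (c + 0))
step 4: add_zero (→) rewrites (-2 + 0) into -2, now ((-2 + 0) * (c + 0))
step 5: add_zero (→) rewrites (c + 0) into c, now ((-2 + 0) * c)
step 6: add_zero (→) rewrites (-2 + 0) into -2, now (-2 * c)
step 7: add_zero (←) rewrites c into (c + 0), now (-2 * (c + 0))
step 8: mul_zero (←) rewrites 0 into (-1 * 0), now (-2 * (c + (-1 * 0)))
step 9: add_zero (←) rewrites -1 into (-1 + 0), which is E2

YES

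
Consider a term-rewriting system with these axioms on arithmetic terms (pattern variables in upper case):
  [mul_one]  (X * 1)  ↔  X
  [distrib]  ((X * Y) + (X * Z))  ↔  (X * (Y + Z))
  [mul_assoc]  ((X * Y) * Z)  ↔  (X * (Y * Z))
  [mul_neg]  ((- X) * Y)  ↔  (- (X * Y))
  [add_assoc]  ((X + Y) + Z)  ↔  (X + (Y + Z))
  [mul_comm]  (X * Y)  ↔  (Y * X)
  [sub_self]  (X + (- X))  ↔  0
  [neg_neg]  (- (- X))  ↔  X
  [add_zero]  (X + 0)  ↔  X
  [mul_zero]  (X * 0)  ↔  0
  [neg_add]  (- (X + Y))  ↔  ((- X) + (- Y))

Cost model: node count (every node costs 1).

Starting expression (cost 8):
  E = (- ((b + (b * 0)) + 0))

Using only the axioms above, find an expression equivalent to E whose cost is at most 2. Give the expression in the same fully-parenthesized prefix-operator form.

1. [mul_zero →] (b * 0)  →  0;  E = (- ((b + 0) + 0))
2. [add_zero →] (b + 0)  →  b;  E = (- (b + 0))
3. [add_zero →] (b + 0)  →  b;  cost 2 ≤ 2, done

(- b)   [cost 2]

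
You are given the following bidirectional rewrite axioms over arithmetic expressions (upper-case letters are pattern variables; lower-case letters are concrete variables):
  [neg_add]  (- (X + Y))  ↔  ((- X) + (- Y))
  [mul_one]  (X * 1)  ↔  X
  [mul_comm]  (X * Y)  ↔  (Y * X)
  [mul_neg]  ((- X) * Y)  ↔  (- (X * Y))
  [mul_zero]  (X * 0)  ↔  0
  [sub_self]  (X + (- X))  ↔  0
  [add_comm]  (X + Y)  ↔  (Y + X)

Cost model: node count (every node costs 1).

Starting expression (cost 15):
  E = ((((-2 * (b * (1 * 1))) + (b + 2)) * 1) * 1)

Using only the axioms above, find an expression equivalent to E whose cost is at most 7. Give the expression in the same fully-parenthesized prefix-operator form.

((-2 * b) + (b + 2))   [cost 7]

(1) ((((-2 * (b * (1 * 1))) + (b + 2)) * 1) * 1)  =[mul_one →]=  (((-2 * (b * (1 * 1))) + (b + 2)) * 1)
(2) (1 * 1)  =[mul_one →]=  1    ⊢ (((-2 * (b * 1)) + (b + 2)) * 1)
(3) (((-2 * (b * 1)) + (b + 2)) * 1)  =[mul_one →]=  ((-2 * (b * 1)) + (b + 2))
(4) (b * 1)  =[mul_one →]=  b    ⊢ cost 7, within 7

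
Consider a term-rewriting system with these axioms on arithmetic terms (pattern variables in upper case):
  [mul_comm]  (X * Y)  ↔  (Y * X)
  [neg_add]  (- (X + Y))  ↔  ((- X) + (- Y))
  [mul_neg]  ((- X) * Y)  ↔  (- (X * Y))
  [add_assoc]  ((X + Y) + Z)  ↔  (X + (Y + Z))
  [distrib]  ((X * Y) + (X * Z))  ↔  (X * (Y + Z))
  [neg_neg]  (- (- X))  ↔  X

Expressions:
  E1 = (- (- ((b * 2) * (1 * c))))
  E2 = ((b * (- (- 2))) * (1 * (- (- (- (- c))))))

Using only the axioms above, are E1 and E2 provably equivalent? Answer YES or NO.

(1) (1 * c)  =[mul_comm →]=  (c * 1)    ⊢ (- (- ((b * 2) * (c * 1))))
(2) (- (- ((b * 2) * (c * 1))))  =[neg_neg →]=  ((b * 2) * (c * 1))
(3) (c * 1)  =[mul_comm →]=  (1 * c)    ⊢ ((b * 2) * (1 * c))
(4) c  =[neg_neg ←]=  (- (- c))    ⊢ ((b * 2) * (1 * (- (- c))))
(5) 2  =[neg_neg ←]=  (- (- 2))    ⊢ ((b * (- (- 2))) * (1 * (- (- c))))
(6) (- (- c))  =[neg_neg ←]=  (- (- (- (- c))))    ⊢ E2

YES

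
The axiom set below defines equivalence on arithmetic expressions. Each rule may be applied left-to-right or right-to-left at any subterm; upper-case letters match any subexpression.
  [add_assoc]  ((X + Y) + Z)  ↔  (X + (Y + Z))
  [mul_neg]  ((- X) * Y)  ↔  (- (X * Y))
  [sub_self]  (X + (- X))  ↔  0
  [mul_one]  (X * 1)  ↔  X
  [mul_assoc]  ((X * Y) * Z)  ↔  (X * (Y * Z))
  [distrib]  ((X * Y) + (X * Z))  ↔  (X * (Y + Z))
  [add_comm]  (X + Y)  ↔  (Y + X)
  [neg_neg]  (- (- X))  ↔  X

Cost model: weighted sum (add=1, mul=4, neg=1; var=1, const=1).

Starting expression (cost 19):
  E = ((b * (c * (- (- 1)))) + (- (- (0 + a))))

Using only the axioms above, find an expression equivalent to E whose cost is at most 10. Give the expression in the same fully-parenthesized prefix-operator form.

(1) (- (- 1))  =[neg_neg →]=  1    ⊢ ((b * (c * 1)) + (- (- (0 + a))))
(2) (c * 1)  =[mul_one →]=  c    ⊢ ((b * c) + (- (- (0 + a))))
(3) (- (- (0 + a)))  =[neg_neg →]=  (0 + a)    ⊢ cost 10, within 10

((b * c) + (0 + a))   [cost 10]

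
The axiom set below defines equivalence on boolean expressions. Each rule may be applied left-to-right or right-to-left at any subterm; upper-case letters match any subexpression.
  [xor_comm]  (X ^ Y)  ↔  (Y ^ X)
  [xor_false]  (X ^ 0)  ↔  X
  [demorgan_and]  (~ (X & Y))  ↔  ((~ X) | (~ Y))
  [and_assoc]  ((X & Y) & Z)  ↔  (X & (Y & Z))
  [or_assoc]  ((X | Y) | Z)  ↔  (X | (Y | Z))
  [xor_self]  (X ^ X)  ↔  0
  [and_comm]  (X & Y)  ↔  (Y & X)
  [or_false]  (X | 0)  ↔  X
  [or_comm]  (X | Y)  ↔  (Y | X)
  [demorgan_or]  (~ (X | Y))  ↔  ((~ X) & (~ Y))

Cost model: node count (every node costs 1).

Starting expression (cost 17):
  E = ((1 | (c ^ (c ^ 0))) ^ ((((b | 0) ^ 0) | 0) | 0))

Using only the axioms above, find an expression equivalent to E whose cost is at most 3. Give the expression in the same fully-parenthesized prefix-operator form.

(1 ^ b)   [cost 3]

(1) ((((b | 0) ^ 0) | 0) | 0)  =[or_false →]=  (((b | 0) ^ 0) | 0)    ⊢ ((1 | (c ^ (c ^ 0))) ^ (((b | 0) ^ 0) | 0))
(2) (((b | 0) ^ 0) | 0)  =[or_false →]=  ((b | 0) ^ 0)    ⊢ ((1 | (c ^ (c ^ 0))) ^ ((b | 0) ^ 0))
(3) ((b | 0) ^ 0)  =[xor_false →]=  (b | 0)    ⊢ ((1 | (c ^ (c ^ 0))) ^ (b | 0))
(4) (c ^ 0)  =[xor_false →]=  c    ⊢ ((1 | (c ^ c)) ^ (b | 0))
(5) (c ^ c)  =[xor_self →]=  0    ⊢ ((1 | 0) ^ (b | 0))
(6) (b | 0)  =[or_false →]=  b    ⊢ ((1 | 0) ^ b)
(7) (1 | 0)  =[or_false →]=  1    ⊢ cost 3, within 3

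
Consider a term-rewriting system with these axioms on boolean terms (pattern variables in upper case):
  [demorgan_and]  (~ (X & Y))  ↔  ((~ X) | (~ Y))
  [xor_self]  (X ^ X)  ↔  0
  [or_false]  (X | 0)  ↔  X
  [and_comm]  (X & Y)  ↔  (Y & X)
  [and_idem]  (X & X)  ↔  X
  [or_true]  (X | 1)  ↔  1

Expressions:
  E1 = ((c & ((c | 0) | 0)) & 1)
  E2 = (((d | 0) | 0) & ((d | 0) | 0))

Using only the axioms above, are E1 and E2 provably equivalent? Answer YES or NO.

NO

The axioms are sound identities: if E1 ↔* E2 then E1 and E2 evaluate identically under any assignment.
Under c=0, d=1: E1 evaluates to 0, E2 to 1. Distinct ⇒ no rewrite sequence connects them.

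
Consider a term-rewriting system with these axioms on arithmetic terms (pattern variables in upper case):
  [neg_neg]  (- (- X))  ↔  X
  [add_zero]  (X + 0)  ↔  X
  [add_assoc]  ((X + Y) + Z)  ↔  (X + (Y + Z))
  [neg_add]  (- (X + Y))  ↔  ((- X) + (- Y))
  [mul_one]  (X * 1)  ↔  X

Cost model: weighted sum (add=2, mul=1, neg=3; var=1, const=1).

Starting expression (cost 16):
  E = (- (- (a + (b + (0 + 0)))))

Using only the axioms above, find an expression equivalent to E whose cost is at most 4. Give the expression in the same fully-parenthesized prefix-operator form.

(1) (- (- (a + (b + (0 + 0)))))  =[neg_neg →]=  (a + (b + (0 + 0)))
(2) (0 + 0)  =[add_zero →]=  0    ⊢ (a + (b + 0))
(3) (b + 0)  =[add_zero →]=  b    ⊢ cost 4, within 4

(a + b)   [cost 4]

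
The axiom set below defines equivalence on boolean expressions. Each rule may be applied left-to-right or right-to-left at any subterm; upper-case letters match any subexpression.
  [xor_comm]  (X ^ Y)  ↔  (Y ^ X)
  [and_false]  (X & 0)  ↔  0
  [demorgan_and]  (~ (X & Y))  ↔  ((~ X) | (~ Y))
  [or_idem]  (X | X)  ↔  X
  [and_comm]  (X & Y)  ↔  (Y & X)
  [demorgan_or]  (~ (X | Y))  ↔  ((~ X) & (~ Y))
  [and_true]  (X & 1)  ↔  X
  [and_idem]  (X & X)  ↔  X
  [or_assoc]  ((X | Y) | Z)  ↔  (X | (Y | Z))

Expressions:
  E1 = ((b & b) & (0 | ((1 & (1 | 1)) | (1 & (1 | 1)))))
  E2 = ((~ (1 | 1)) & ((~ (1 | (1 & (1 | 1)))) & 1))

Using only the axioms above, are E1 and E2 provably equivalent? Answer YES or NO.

NO

All listed rules preserve value, hence provable equivalence implies equal values everywhere; look for a separating assignment.
b=1 gives E1 ↦ 1, E2 ↦ 0; values differ ⇒ not provably equivalent.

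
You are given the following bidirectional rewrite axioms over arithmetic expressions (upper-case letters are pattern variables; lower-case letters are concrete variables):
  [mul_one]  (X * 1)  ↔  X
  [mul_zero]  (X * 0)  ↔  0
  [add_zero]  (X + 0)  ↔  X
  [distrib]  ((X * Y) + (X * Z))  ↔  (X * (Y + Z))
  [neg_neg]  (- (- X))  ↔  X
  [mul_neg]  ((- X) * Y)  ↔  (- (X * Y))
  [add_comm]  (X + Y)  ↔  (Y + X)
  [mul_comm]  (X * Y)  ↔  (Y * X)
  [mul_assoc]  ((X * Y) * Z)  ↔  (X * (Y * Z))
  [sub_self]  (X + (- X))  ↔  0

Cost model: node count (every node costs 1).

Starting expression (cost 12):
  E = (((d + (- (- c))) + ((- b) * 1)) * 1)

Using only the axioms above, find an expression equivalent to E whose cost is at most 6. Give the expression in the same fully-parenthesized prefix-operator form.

((d + c) + (- b))   [cost 6]

step 1: neg_neg (→) rewrites (- (- c)) into c, now (((d + c) + ((- b) * 1)) * 1)
step 2: mul_one (→) rewrites ((- b) * 1) into (- b), now (((d + c) + (- b)) * 1)
step 3: mul_one (→) rewrites (((d + c) + (- b)) * 1) into ((d + c) + (- b)), reaching cost 6 (bound 6)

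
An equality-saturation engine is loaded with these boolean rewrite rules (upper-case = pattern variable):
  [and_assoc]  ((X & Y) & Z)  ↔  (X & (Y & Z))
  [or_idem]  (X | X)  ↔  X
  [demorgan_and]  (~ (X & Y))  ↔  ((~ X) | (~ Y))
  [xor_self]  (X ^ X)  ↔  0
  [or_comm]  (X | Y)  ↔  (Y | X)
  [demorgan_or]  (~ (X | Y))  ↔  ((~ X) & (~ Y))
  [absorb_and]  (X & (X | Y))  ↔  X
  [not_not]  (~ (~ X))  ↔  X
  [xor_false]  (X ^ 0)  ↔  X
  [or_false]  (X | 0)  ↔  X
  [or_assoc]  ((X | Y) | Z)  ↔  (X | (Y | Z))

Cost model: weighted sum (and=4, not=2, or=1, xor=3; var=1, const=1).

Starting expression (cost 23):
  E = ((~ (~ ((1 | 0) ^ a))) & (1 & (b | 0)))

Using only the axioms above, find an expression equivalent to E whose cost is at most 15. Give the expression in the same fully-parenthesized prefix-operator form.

((1 ^ a) & (1 & b))   [cost 15]

step 1: not_not (→) rewrites (~ (~ ((1 | 0) ^ a))) into ((1 | 0) ^ a), now (((1 | 0) ^ a) & (1 & (b | 0)))
step 2: or_false (→) rewrites (b | 0) into b, now (((1 | 0) ^ a) & (1 & b))
step 3: or_false (→) rewrites (1 | 0) into 1, reaching cost 15 (bound 15)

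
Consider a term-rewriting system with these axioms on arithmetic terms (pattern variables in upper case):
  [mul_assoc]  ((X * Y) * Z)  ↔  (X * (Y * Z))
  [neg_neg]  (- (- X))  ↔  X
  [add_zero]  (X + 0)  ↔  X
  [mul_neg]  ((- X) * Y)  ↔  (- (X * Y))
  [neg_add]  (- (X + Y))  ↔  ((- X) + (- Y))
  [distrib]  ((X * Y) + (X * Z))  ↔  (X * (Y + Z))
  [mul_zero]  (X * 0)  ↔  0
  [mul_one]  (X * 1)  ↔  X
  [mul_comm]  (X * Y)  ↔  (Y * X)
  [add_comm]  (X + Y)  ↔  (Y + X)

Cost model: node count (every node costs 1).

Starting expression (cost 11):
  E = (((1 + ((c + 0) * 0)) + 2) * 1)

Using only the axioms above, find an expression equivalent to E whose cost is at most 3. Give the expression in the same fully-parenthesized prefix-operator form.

1. [add_zero →] (c + 0)  →  c;  E = (((1 + (c * 0)) + 2) * 1)
2. [mul_zero →] (c * 0)  →  0;  E = (((1 + 0) + 2) * 1)
3. [add_zero →] (1 + 0)  →  1;  E = ((1 + 2) * 1)
4. [mul_one →] ((1 + 2) * 1)  →  (1 + 2);  cost 3 ≤ 3, done

(1 + 2)   [cost 3]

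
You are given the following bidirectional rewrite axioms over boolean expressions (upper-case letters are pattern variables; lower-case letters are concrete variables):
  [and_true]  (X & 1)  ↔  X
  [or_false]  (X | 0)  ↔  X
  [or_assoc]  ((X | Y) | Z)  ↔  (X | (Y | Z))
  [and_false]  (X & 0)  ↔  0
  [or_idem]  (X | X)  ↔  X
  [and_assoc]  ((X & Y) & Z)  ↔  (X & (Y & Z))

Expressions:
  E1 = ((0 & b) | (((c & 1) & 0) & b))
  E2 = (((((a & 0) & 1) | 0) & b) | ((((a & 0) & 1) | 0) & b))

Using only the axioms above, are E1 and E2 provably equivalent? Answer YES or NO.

step 1: and_true (→) rewrites (c & 1) into c, now ((0 & b) | ((c & 0) & b))
step 2: and_false (→) rewrites (c & 0) into 0, now ((0 & b) | (0 & b))
step 3: or_idem (→) rewrites ((0 & b) | (0 & b)) into (0 & b)
step 4: and_true (←) rewrites 0 into (0 & 1), now ((0 & 1) & b)
step 5: or_false (←) rewrites (0 & 1) into ((0 & 1) | 0), now (((0 & 1) | 0) & b)
step 6: and_false (←) rewrites 0 into (a & 0), now ((((a & 0) & 1) | 0) & b)
step 7: or_idem (←) rewrites ((((a & 0) & 1) | 0) & b) into (((((a & 0) & 1) | 0) & b) | ((((a & 0) & 1) | 0) & b)), which is E2

YES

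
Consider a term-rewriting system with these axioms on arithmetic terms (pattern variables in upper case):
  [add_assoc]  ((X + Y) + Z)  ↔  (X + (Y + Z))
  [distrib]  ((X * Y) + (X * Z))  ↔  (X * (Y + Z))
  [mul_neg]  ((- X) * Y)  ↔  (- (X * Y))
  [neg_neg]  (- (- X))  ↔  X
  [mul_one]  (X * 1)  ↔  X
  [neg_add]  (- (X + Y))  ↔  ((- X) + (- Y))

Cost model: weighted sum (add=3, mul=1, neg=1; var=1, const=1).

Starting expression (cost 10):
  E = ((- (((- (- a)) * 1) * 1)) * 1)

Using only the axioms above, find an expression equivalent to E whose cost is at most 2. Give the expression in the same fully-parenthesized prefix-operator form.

(- a)   [cost 2]

1. [mul_one →] ((- (- a)) * 1)  →  (- (- a));  E = ((- ((- (- a)) * 1)) * 1)
2. [mul_one →] ((- (- a)) * 1)  →  (- (- a));  E = ((- (- (- a))) * 1)
3. [neg_neg →] (- (- a))  →  a;  E = ((- a) * 1)
4. [mul_one →] ((- a) * 1)  →  (- a);  cost 2 ≤ 2, done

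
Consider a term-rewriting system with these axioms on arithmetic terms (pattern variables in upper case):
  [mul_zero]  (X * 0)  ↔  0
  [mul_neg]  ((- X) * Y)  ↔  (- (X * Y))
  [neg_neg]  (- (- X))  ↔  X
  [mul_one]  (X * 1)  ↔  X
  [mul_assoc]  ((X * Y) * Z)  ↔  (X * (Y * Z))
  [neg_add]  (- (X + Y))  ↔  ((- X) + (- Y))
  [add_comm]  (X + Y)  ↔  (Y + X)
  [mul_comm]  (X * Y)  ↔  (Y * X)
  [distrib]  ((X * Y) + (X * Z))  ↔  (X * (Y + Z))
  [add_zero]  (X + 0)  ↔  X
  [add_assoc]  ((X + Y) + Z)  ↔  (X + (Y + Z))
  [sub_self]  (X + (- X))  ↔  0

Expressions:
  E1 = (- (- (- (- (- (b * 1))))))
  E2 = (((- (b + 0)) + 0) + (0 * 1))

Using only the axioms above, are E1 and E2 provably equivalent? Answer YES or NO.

YES

step 1: neg_neg (→) rewrites (- (- (- (b * 1)))) into (- (b * 1)), now (- (- (- (b * 1))))
step 2: mul_one (→) rewrites (b * 1) into b, now (- (- (- b)))
step 3: neg_neg (→) rewrites (- (- b)) into b, now (- b)
step 4: add_zero (←) rewrites (- b) into ((- b) + 0)
step 5: mul_one (←) rewrites 0 into (0 * 1), now ((- b) + (0 * 1))
step 6: add_zero (←) rewrites (- b) into ((- b) + 0), now (((- b) + 0) + (0 * 1))
step 7: add_zero (←) rewrites b into (b + 0), which is E2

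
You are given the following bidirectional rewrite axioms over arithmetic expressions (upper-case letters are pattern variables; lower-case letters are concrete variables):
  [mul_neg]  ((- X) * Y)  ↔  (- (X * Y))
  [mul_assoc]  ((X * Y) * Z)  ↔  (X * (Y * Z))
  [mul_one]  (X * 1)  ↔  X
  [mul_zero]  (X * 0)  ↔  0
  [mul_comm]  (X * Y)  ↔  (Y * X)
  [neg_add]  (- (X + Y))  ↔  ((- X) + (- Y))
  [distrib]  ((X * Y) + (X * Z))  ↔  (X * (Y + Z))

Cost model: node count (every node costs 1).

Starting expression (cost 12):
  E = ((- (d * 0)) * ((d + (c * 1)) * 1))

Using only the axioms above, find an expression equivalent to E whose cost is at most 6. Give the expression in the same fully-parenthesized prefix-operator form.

((d + c) * (- 0))   [cost 6]

(1) ((d + (c * 1)) * 1)  =[mul_one →]=  (d + (c * 1))    ⊢ ((- (d * 0)) * (d + (c * 1)))
(2) (d * 0)  =[mul_zero →]=  0    ⊢ ((- 0) * (d + (c * 1)))
(3) ((- 0) * (d + (c * 1)))  =[mul_comm →]=  ((d + (c * 1)) * (- 0))
(4) (c * 1)  =[mul_one →]=  c    ⊢ cost 6, within 6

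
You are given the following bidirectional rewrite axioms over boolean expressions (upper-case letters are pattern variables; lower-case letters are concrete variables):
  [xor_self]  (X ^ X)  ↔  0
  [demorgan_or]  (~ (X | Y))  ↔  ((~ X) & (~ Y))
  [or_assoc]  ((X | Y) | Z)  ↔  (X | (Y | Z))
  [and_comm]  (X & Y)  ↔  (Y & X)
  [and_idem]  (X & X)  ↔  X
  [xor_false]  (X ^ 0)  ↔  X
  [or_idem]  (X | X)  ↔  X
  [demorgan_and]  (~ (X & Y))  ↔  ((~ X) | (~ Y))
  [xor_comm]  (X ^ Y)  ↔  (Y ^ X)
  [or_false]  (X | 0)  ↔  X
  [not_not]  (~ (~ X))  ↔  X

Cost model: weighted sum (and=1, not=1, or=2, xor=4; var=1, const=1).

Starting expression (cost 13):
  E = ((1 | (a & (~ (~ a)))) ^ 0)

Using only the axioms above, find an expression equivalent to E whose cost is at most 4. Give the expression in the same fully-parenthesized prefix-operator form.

1. [xor_false →] ((1 | (a & (~ (~ a)))) ^ 0)  →  (1 | (a & (~ (~ a))))
2. [not_not →] (~ (~ a))  →  a;  E = (1 | (a & a))
3. [and_idem →] (a & a)  →  a;  cost 4 ≤ 4, done

(1 | a)   [cost 4]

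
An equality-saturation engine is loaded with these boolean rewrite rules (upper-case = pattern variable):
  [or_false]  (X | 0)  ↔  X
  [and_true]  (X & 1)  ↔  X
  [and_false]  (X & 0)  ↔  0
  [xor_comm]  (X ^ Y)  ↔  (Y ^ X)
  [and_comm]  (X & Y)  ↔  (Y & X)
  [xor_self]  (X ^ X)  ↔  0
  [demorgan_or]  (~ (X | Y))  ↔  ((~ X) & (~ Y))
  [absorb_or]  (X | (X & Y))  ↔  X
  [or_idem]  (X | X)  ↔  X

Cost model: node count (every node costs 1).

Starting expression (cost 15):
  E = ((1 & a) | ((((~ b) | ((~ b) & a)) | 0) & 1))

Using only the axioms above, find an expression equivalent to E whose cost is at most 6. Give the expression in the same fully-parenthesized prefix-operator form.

step 1: absorb_or (→) rewrites ((~ b) | ((~ b) & a)) into (~ b), now ((1 & a) | (((~ b) | 0) & 1))
step 2: or_false (→) rewrites ((~ b) | 0) into (~ b), now ((1 & a) | ((~ b) & 1))
step 3: and_true (→) rewrites ((~ b) & 1) into (~ b), reaching cost 6 (bound 6)

((1 & a) | (~ b))   [cost 6]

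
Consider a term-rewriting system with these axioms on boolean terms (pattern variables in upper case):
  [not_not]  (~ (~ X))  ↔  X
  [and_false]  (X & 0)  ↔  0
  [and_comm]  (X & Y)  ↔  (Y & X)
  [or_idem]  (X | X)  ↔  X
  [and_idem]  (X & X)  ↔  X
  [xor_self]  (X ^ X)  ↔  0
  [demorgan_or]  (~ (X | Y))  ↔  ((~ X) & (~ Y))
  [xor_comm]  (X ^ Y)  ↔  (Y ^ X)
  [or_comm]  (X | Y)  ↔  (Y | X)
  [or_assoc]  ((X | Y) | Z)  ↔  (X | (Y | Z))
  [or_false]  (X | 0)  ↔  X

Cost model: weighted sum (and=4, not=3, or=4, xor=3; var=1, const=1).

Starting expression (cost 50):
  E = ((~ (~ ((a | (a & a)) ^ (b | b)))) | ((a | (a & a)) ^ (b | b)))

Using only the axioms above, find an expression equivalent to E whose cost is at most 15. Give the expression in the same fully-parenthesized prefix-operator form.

((a | a) ^ (b | b))   [cost 15]

step 1: not_not (→) rewrites (~ (~ ((a | (a & a)) ^ (b | b)))) into ((a | (a & a)) ^ (b | b)), now (((a | (a & a)) ^ (b | b)) | ((a | (a & a)) ^ (b | b)))
step 2: or_idem (→) rewrites (((a | (a & a)) ^ (b | b)) | ((a | (a & a)) ^ (b | b))) into ((a | (a & a)) ^ (b | b))
step 3: and_idem (→) rewrites (a & a) into a, reaching cost 15 (bound 15)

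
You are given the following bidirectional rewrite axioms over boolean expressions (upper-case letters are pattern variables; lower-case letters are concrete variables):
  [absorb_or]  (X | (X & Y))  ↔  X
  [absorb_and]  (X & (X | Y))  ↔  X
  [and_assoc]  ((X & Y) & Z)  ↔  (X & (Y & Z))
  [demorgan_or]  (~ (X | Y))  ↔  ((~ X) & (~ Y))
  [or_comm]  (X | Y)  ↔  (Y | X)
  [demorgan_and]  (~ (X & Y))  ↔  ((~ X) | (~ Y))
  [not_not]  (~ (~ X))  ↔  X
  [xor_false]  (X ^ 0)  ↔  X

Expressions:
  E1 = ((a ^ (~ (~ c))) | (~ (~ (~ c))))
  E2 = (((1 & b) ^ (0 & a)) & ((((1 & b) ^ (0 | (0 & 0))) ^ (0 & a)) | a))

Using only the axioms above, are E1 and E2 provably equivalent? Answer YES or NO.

The axioms are sound identities: if E1 ↔* E2 then E1 and E2 evaluate identically under any assignment.
Under a=0, b=0, c=0: E1 evaluates to 1, E2 to 0. Distinct ⇒ no rewrite sequence connects them.

NO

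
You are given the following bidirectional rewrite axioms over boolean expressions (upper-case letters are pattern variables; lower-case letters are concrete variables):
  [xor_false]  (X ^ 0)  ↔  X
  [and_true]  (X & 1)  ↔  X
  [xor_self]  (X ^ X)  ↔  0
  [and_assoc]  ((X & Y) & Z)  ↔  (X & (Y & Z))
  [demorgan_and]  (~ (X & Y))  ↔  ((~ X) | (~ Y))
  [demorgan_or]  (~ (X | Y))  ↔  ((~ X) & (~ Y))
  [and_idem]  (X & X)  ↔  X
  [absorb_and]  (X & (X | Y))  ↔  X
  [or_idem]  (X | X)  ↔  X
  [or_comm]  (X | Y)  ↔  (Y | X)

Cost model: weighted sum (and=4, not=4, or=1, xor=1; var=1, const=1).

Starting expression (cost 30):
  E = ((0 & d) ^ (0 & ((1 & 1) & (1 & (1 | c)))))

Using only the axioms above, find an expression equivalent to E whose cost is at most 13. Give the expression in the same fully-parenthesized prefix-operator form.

((0 & d) ^ (0 & 1))   [cost 13]

1. [absorb_and →] (1 & (1 | c))  →  1;  E = ((0 & d) ^ (0 & ((1 & 1) & 1)))
2. [and_idem →] (1 & 1)  →  1;  E = ((0 & d) ^ (0 & (1 & 1)))
3. [and_true →] (1 & 1)  →  1;  cost 13 ≤ 13, done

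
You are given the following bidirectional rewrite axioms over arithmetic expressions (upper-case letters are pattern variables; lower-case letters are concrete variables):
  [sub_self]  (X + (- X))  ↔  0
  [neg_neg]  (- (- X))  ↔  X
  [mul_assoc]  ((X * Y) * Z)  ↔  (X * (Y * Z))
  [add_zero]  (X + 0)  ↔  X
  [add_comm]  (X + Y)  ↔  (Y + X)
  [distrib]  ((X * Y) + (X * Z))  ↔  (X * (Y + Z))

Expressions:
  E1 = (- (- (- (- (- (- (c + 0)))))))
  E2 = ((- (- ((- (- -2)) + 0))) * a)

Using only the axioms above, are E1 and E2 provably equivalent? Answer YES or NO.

All listed rules preserve value, hence provable equivalence implies equal values everywhere; look for a separating assignment.
a=0, c=1 gives E1 ↦ 1, E2 ↦ 0; values differ ⇒ not provably equivalent.

NO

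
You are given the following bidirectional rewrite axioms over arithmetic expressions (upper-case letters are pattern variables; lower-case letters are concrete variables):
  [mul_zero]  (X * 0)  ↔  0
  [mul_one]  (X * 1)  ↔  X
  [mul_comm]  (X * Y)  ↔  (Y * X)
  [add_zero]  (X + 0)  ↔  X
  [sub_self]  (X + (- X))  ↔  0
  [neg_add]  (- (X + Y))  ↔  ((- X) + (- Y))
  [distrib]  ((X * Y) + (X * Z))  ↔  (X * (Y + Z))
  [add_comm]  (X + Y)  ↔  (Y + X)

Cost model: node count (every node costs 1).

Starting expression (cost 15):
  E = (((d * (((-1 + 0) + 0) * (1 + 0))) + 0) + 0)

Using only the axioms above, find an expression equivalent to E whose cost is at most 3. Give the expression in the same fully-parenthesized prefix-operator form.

(d * -1)   [cost 3]

1. [add_zero →] ((-1 + 0) + 0)  →  (-1 + 0);  E = (((d * ((-1 + 0) * (1 + 0))) + 0) + 0)
2. [add_zero →] (-1 + 0)  →  -1;  E = (((d * (-1 * (1 + 0))) + 0) + 0)
3. [add_zero →] (((d * (-1 * (1 + 0))) + 0) + 0)  →  ((d * (-1 * (1 + 0))) + 0)
4. [add_zero →] (1 + 0)  →  1;  E = ((d * (-1 * 1)) + 0)
5. [mul_one →] (-1 * 1)  →  -1;  E = ((d * -1) + 0)
6. [add_zero →] ((d * -1) + 0)  →  (d * -1);  cost 3 ≤ 3, done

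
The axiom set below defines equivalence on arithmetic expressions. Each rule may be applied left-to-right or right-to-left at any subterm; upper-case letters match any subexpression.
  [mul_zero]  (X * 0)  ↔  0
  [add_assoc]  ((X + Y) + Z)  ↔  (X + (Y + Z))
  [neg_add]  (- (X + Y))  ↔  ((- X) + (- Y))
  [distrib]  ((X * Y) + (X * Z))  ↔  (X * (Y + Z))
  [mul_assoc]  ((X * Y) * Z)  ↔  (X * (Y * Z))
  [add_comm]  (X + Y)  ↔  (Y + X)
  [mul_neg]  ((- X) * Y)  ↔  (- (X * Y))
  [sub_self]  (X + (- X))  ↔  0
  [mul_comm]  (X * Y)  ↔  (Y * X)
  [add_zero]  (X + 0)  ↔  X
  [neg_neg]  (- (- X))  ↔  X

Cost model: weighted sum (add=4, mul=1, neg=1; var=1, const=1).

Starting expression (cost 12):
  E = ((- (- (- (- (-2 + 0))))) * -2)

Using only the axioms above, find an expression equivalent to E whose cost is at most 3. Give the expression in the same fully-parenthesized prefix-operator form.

(1) (- (- (-2 + 0)))  =[neg_neg →]=  (-2 + 0)    ⊢ ((- (- (-2 + 0))) * -2)
(2) (-2 + 0)  =[add_zero →]=  -2    ⊢ ((- (- -2)) * -2)
(3) (- (- -2))  =[neg_neg →]=  -2    ⊢ cost 3, within 3

(-2 * -2)   [cost 3]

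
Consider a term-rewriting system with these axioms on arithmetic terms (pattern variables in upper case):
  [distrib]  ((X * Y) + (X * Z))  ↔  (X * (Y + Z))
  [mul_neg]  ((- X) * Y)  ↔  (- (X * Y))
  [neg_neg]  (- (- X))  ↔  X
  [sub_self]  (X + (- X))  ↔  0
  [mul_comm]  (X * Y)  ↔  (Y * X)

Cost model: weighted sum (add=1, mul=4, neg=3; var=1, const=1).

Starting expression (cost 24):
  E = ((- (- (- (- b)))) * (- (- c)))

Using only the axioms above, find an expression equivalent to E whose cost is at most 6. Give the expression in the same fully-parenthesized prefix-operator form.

step 1: neg_neg (→) rewrites (- (- b)) into b, now ((- (- b)) * (- (- c)))
step 2: neg_neg (→) rewrites (- (- c)) into c, now ((- (- b)) * c)
step 3: neg_neg (→) rewrites (- (- b)) into b, reaching cost 6 (bound 6)

(b * c)   [cost 6]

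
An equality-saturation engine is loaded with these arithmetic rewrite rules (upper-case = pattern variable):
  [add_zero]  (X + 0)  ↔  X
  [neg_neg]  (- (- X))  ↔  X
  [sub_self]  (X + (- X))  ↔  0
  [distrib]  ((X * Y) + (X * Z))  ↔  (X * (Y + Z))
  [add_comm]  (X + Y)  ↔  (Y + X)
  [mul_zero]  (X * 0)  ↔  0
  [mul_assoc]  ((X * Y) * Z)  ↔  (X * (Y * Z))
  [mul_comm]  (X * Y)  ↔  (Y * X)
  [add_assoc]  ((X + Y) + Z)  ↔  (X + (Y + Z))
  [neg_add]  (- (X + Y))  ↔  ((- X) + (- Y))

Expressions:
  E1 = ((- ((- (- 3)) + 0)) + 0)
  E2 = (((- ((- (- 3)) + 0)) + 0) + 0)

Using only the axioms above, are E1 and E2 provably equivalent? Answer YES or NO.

YES

1. [add_zero ←] (- ((- (- 3)) + 0))  →  ((- ((- (- 3)) + 0)) + 0);  this is E2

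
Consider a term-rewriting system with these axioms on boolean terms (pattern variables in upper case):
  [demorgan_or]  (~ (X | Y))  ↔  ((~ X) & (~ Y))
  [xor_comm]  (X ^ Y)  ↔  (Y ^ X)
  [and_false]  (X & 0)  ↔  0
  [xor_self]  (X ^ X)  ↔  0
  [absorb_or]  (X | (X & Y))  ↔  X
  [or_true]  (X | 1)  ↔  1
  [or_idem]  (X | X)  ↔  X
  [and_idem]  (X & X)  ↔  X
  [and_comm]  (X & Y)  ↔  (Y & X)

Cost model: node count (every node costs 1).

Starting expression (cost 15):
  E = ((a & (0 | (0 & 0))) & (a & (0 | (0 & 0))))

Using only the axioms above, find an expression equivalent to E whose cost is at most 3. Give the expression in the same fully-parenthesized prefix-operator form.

1. [and_idem →] ((a & (0 | (0 & 0))) & (a & (0 | (0 & 0))))  →  (a & (0 | (0 & 0)))
2. [and_comm →] (a & (0 | (0 & 0)))  →  ((0 | (0 & 0)) & a)
3. [absorb_or →] (0 | (0 & 0))  →  0;  cost 3 ≤ 3, done

(0 & a)   [cost 3]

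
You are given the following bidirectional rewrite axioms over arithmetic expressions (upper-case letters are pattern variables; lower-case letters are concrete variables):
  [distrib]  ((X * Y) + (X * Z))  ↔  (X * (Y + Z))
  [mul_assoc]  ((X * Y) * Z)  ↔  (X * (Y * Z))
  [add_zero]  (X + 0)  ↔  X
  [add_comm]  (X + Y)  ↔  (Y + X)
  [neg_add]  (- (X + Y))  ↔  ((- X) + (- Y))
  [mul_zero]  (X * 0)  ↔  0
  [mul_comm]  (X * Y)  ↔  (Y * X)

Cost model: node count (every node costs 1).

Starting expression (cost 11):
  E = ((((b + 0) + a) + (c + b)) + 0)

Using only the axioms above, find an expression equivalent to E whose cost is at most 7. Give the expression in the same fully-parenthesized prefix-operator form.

((b + a) + (c + b))   [cost 7]

step 1: add_zero (→) rewrites ((((b + 0) + a) + (c + b)) + 0) into (((b + 0) + a) + (c + b))
step 2: add_zero (→) rewrites (b + 0) into b, reaching cost 7 (bound 7)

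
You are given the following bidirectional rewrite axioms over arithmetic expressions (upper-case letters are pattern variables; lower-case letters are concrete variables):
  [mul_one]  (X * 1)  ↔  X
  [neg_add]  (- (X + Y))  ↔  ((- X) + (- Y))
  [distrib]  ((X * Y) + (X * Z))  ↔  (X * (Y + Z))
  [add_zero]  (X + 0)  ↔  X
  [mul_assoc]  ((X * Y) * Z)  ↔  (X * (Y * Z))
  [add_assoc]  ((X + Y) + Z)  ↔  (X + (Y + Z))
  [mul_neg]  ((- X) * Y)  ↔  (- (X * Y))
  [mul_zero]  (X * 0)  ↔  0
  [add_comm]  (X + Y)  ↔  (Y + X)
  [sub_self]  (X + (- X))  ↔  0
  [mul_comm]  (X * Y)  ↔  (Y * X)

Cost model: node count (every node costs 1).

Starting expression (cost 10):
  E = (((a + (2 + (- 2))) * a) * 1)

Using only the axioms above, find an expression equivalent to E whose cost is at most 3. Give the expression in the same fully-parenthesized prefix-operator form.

(a * a)   [cost 3]

1. [sub_self →] (2 + (- 2))  →  0;  E = (((a + 0) * a) * 1)
2. [add_zero →] (a + 0)  →  a;  E = ((a * a) * 1)
3. [mul_one →] ((a * a) * 1)  →  (a * a);  cost 3 ≤ 3, done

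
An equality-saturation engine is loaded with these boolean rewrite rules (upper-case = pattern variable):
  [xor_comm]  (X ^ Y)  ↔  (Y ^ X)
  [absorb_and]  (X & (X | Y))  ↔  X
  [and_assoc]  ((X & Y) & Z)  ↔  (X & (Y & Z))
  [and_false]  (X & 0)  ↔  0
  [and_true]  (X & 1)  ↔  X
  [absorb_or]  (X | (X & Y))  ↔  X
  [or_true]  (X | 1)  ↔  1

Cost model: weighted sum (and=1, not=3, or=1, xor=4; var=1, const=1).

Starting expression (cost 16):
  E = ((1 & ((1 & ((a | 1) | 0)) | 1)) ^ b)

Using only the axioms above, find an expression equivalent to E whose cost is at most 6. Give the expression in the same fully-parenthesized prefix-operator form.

(1 ^ b)   [cost 6]

step 1: or_true (→) rewrites (a | 1) into 1, now ((1 & ((1 & (1 | 0)) | 1)) ^ b)
step 2: absorb_and (→) rewrites (1 & (1 | 0)) into 1, now ((1 & (1 | 1)) ^ b)
step 3: absorb_and (→) rewrites (1 & (1 | 1)) into 1, reaching cost 6 (bound 6)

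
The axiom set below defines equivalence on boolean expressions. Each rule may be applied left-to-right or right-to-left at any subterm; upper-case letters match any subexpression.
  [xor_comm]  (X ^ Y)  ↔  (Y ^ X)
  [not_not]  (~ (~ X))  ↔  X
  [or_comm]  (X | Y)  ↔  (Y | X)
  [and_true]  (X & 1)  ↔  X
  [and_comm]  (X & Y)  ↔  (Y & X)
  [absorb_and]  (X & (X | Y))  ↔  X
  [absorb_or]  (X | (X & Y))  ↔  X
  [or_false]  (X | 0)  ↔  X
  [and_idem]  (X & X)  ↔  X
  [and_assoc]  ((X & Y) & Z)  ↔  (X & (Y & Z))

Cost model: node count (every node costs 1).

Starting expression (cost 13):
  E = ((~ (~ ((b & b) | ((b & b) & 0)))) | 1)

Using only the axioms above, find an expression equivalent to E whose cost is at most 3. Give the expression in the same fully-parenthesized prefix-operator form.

(b | 1)   [cost 3]

1. [absorb_or →] ((b & b) | ((b & b) & 0))  →  (b & b);  E = ((~ (~ (b & b))) | 1)
2. [and_idem →] (b & b)  →  b;  E = ((~ (~ b)) | 1)
3. [not_not →] (~ (~ b))  →  b;  cost 3 ≤ 3, done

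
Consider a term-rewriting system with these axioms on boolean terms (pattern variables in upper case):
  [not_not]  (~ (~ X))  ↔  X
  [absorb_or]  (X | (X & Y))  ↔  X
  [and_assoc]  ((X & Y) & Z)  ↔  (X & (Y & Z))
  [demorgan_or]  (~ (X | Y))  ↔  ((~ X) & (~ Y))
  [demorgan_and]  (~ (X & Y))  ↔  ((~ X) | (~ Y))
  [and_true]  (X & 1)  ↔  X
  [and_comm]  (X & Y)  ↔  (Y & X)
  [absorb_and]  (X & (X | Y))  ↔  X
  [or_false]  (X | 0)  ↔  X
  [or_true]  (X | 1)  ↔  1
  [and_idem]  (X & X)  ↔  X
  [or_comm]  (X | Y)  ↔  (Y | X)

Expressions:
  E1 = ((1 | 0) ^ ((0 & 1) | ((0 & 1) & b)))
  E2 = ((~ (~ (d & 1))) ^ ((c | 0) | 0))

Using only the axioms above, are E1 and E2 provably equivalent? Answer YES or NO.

Every axiom is a valid identity, so a rewrite proof would force E1 and E2 to agree under every assignment.
At b=0, c=0, d=0: E1 = 1 but E2 = 0; they differ, so no derivation exists.

NO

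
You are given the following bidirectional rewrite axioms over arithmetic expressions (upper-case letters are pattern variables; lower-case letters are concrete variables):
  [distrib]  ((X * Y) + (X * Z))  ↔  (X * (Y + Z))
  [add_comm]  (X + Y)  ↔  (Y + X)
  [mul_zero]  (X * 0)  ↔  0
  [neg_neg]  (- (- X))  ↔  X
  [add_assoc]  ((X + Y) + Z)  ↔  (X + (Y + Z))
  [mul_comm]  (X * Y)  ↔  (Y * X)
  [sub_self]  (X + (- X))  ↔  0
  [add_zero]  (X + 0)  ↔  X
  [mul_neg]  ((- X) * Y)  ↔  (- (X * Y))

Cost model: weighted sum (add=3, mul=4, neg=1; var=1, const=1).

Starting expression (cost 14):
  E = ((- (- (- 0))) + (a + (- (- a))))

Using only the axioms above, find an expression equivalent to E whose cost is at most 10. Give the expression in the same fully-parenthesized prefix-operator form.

((- 0) + (a + a))   [cost 10]

1. [neg_neg →] (- (- a))  →  a;  E = ((- (- (- 0))) + (a + a))
2. [neg_neg →] (- (- (- 0)))  →  (- 0);  cost 10 ≤ 10, done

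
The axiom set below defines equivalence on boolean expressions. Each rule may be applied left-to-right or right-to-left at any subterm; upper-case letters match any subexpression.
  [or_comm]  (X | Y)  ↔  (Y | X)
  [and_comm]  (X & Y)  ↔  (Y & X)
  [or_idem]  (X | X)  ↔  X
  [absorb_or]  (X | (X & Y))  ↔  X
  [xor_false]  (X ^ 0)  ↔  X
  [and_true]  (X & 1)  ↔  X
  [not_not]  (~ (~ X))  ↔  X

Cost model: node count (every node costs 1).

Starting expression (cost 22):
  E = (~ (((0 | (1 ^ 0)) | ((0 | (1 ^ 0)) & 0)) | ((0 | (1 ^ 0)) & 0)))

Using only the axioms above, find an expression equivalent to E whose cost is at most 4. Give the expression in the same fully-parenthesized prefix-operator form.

1. [absorb_or →] ((0 | (1 ^ 0)) | ((0 | (1 ^ 0)) & 0))  →  (0 | (1 ^ 0));  E = (~ ((0 | (1 ^ 0)) | ((0 | (1 ^ 0)) & 0)))
2. [absorb_or →] ((0 | (1 ^ 0)) | ((0 | (1 ^ 0)) & 0))  →  (0 | (1 ^ 0));  E = (~ (0 | (1 ^ 0)))
3. [xor_false →] (1 ^ 0)  →  1;  cost 4 ≤ 4, done

(~ (0 | 1))   [cost 4]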